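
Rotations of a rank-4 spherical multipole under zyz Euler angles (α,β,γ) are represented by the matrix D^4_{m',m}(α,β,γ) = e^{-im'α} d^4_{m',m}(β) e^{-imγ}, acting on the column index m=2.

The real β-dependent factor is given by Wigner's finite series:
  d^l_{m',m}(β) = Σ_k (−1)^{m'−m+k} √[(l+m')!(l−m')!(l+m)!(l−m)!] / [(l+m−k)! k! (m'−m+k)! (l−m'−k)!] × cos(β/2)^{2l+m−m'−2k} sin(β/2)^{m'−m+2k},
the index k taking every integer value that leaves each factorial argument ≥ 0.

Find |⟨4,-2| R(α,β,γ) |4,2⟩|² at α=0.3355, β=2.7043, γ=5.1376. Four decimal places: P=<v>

P=0.1341

First d^4_{-2,2}(β=2.7043), then the phase factors e^{-i(-2)α} and e^{-i(2)γ}:
c=cos(2.7043/2)=0.216908, s=sin(2.7043/2)=0.976192; N=√[2·720·720·2]=1440.000000
The bounds max(0,m−m')=4 and min(l+m,l−m')=6 give 3 terms
  k=4: (−1)^0·1440.0000/(96)·0.2169^4·0.9762^4 = +0.030153
  k=5: (−1)^1·1440.0000/(120)·0.2169^2·0.9762^6 = -0.488591
  k=6: (−1)^2·1440.0000/(1440)·0.2169^0·0.9762^8 = +0.824673
d^4_{-2,2}(2.7043) = +0.030153 -0.488591 +0.824673 = +0.366236
|D^4_{-2,2}|² = |d^4_{-2,2}(β)|² = (+0.366236)² = 0.134129 (the z-rotation phases have unit modulus)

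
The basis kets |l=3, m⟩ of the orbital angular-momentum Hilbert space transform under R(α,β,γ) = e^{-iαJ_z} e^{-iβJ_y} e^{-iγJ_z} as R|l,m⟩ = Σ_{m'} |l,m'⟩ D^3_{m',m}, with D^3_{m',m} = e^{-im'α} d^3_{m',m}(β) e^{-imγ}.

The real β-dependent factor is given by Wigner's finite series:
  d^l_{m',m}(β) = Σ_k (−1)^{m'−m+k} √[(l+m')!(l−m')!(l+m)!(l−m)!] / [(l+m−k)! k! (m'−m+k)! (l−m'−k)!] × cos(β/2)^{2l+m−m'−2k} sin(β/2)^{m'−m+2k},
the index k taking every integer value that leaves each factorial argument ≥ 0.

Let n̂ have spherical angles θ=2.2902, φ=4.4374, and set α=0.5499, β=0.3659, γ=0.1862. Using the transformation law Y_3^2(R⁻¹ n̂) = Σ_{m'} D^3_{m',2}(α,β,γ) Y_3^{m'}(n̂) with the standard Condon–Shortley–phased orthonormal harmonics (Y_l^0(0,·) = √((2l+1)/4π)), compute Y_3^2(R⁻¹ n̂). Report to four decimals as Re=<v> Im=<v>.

Need the full column D^3_{m',2} for m'=−3..3 at α=0.5499, β=0.3659, γ=0.1862.
cos(β/2)=0.983311, sin(β/2)=0.181931
d^3_{-3,2}: single k=5 term ⇒ +0.000480;  D = +0.000139+0.000460i
d^3_{-2,2}: k∈[4..5] ⇒ +0.005296 -0.000036 = +0.005260;  D = +0.003929+0.003498i
d^3_{-1,2}: k∈[3..4] ⇒ +0.036210 -0.000620 = +0.035590;  D = +0.035031+0.006284i
d^3_{0,2}: k∈[2..3] ⇒ +0.169488 -0.005802 = +0.163686;  D = +0.152466-0.059557i
d^3_{1,2}: k∈[1..2] ⇒ +0.528886 -0.036210 = +0.492676;  D = +0.297571-0.392660i
d^3_{2,2}: k∈[0..1] ⇒ +0.903954 -0.154721 = +0.749233;  D = +0.073752-0.745594i
d^3_{3,2}: single k=0 term ⇒ -0.409673;  D = +0.178675+0.368657i
Y_3^{m'}(θ=2.2902,φ=4.4374) and Σ D·Y over m':
  (+0.0001+0.0005i)·(+0.1304-0.1205i)  (+0.0039+0.0035i)·(+0.3248+0.1991i)  (+0.0350+0.0063i)·(-0.0773+0.2740i)  (+0.1525-0.0596i)·(+0.2039+0.0000i)  (+0.2976-0.3927i)·(+0.0773+0.2740i)  (+0.0738-0.7456i)·(+0.3248-0.1991i)  (+0.1787+0.3687i)·(-0.1304-0.1205i)
Y_3^2(R⁻¹ n̂) = +0.054471-0.276392i

Re=0.0545 Im=-0.2764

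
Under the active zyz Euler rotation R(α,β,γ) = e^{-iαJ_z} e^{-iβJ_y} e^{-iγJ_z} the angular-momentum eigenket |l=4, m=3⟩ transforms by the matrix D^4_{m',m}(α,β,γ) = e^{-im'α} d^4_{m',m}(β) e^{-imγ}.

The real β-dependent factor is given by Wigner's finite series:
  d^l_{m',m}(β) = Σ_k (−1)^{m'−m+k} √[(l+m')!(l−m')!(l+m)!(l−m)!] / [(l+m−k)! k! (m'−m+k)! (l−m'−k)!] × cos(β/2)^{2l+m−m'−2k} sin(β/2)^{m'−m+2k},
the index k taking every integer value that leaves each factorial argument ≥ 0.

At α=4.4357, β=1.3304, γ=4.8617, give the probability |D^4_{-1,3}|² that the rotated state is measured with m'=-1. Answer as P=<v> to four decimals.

P=0.2154

D^4_{-1,3}(4.4357,1.3304,4.8617) = e^{-i·-1·4.4357}·d^4_{-1,3}(1.3304)·e^{-i·3·4.8617}. Compute d first:
Half-angle: c=0.786793, s=0.617217. N=√(6·120·5040·1)=1904.940944
k∈{4,5} keeps every argument non-negative
  k=4: (−1)^0·1904.9409/(144)·0.7868^4·0.6172^4 = +0.735719
  k=5: (−1)^1·1904.9409/(240)·0.7868^2·0.6172^6 = -0.271654
d^4_{-1,3}(1.3304) = +0.735719 -0.271654 = +0.464064
|D^4_{-1,3}|² = |d^4_{-1,3}(β)|² = (+0.464064)² = 0.215356 (the z-rotation phases have unit modulus)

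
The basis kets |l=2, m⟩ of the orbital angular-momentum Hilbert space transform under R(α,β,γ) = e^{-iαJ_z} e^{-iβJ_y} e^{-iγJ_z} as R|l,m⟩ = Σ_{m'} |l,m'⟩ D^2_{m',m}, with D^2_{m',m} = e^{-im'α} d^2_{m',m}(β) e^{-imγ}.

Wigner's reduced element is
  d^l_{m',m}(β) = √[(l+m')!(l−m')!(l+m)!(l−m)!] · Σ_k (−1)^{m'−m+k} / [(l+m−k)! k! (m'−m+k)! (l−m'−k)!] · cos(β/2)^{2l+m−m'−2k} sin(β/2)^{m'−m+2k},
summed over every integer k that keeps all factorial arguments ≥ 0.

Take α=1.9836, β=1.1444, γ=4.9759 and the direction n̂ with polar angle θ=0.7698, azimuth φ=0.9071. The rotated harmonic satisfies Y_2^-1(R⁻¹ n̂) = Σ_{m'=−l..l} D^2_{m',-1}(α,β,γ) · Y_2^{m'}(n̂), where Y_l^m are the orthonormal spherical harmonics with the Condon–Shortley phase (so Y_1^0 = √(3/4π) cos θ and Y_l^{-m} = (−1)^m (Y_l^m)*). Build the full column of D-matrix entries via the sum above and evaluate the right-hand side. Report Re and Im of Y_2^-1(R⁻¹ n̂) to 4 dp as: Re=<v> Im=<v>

Re=0.2109 Im=0.3042

Need the full column D^2_{m',-1} for m'=−2..2 at α=1.9836, β=1.1444, γ=4.9759.
cos(β/2)=0.840712, sin(β/2)=0.541483
d^2_{-2,-1}: single k=1 term ⇒ +0.643511;  D = -0.570292+0.298117i
d^2_{-1,-1}: k∈[0..1] ⇒ +0.499561 -0.621706 = -0.122145;  D = -0.095259-0.076453i
d^2_{0,-1}: k∈[0..1] ⇒ -0.788137 +0.326947 = -0.461190;  D = -0.120127+0.445271i
d^2_{1,-1}: k∈[0..1] ⇒ +0.621706 -0.085968 = +0.535737;  D = -0.529778+0.079685i
d^2_{2,-1}: single k=0 term ⇒ -0.266951;  D = -0.142274-0.225878i
Y_2^{m'}(θ=0.7698,φ=0.9071) and Σ D·Y over m':
  (-0.5703+0.2981i)·(-0.0451-0.1816i)  (-0.0953-0.0765i)·(+0.2378-0.3041i)  (-0.1201+0.4453i)·(+0.1725+0.0000i)  (-0.5298+0.0797i)·(-0.2378-0.3041i)  (-0.1423-0.2259i)·(-0.0451+0.1816i)
Y_2^-1(R⁻¹ n̂) = +0.210903+0.304212i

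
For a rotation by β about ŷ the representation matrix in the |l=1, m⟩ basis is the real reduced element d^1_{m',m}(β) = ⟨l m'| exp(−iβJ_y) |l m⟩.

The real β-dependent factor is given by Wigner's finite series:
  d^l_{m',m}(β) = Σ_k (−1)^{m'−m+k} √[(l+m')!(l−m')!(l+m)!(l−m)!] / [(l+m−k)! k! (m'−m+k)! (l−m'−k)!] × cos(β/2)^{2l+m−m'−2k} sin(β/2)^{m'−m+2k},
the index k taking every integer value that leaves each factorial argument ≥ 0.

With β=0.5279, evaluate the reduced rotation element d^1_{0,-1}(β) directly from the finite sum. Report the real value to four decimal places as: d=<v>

d^1_{0,-1}(β=0.5279) via Wigner's sum:
Half-angle: c=0.965367, s=0.260896. N=√(1·1·1·2)=1.414214
Admissible k: 0..0 (factorial args all ≥0)
  k=0: (−1)^1·1.4142/(1)·0.9654^1·0.2609^1 = -0.356184
d^1_{0,-1}(0.5279) = -0.356184

d=-0.3562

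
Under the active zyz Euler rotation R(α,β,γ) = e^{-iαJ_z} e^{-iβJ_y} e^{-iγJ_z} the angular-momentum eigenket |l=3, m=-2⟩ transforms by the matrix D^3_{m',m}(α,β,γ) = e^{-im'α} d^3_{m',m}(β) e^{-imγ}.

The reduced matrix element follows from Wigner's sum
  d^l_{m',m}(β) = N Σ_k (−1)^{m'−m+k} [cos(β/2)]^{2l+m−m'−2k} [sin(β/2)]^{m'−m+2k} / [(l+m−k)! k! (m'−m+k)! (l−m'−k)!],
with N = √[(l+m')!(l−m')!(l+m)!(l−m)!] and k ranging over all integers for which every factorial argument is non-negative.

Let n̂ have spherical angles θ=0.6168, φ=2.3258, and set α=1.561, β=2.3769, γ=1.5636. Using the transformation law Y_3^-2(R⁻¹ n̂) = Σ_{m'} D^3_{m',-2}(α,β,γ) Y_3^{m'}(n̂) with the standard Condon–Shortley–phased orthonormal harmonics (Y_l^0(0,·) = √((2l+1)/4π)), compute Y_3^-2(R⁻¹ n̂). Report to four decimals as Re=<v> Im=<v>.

Need the full column D^3_{m',-2} for m'=−3..3 at α=1.561, β=2.3769, γ=1.5636.
cos(β/2)=0.373098, sin(β/2)=0.927792
d^3_{-3,-2}: single k=1 term ⇒ +0.016430;  D = +0.000719+0.016414i
d^3_{-2,-2}: k∈[0..1] ⇒ +0.002697 -0.083400 = -0.080702;  D = -0.080656+0.002742i
d^3_{-1,-2}: k∈[0..1] ⇒ -0.021211 +0.262332 = +0.241121;  D = -0.005832-0.241050i
d^3_{0,-2}: k∈[0..1] ⇒ +0.091360 -0.564949 = -0.473589;  D = +0.473540-0.006816i
d^3_{1,-2}: k∈[0..1] ⇒ -0.262332 +0.811103 = +0.548771;  D = +0.002522+0.548765i
d^3_{2,-2}: k∈[0..1] ⇒ +0.515726 -0.637827 = -0.122102;  D = -0.122100-0.000635i
d^3_{3,-2}: single k=0 term ⇒ -0.628278;  D = -0.009422+0.628207i
Y_3^{m'}(θ=0.6168,φ=2.3258) and Σ D·Y over m':
  (+0.0007+0.0164i)·(+0.0621-0.0517i)  (-0.0807+0.0027i)·(-0.0169+0.2784i)  (-0.0058-0.2411i)·(-0.2981-0.3168i)  (+0.4735-0.0068i)·(+0.0996+0.0000i)  (+0.0025+0.5488i)·(+0.2981-0.3168i)  (-0.1221-0.0006i)·(-0.0169-0.2784i)  (-0.0094+0.6282i)·(-0.0621-0.0517i)
Y_3^-2(R⁻¹ n̂) = +0.183557+0.209813i

Re=0.1836 Im=0.2098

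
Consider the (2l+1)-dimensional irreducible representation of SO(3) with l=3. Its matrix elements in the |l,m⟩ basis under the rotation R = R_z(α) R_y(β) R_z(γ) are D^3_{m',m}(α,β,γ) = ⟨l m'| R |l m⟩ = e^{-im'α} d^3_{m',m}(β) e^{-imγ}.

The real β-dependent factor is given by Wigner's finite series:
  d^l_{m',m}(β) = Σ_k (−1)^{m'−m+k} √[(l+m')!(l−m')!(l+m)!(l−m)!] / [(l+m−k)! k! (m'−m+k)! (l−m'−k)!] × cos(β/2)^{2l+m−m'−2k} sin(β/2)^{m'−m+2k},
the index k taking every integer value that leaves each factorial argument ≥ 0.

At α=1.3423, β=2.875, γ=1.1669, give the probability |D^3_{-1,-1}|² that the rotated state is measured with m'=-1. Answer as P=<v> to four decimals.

P=0.0100

D^3_{-1,-1}(1.3423,2.875,1.1669) = e^{-i·-1·1.3423}·d^3_{-1,-1}(2.875)·e^{-i·-1·1.1669}. Compute d first:
With c≡cos(β/2)=0.132902 and s≡sin(β/2)=0.991129, N=[2·24·2·24]^{1/2}=48.000000
Admissible k: 0..2 (factorial args all ≥0)
  k=0: (−1)^0·48.0000/(48)·0.1329^6·0.9911^0 = +0.000006
  k=1: (−1)^1·48.0000/(6)·0.1329^4·0.9911^2 = -0.002452
  k=2: (−1)^2·48.0000/(8)·0.1329^2·0.9911^4 = +0.102267
d^3_{-1,-1}(2.875) = +0.000006 -0.002452 +0.102267 = +0.099821
|D^3_{-1,-1}|² = |d^3_{-1,-1}(β)|² = (+0.099821)² = 0.009964 (the z-rotation phases have unit modulus)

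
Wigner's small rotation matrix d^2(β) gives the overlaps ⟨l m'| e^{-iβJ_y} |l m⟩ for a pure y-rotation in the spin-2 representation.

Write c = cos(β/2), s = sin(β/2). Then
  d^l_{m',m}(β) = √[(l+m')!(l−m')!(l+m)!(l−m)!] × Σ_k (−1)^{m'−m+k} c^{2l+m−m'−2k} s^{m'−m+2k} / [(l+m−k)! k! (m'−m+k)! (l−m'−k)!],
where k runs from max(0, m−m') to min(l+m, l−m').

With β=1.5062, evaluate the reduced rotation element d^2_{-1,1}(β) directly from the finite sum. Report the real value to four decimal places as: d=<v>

d^2_{-1,1}(β=1.5062) via Wigner's sum:
c=cos(1.5062/2)=0.729572, s=sin(1.5062/2)=0.683904; N=√[1·6·6·1]=6.000000
The bounds max(0,m−m')=2 and min(l+m,l−m')=3 give 2 terms
  k=2: (−1)^0·6.0000/(2)·0.7296^2·0.6839^2 = +0.746875
  k=3: (−1)^1·6.0000/(6)·0.7296^0·0.6839^4 = -0.218766
d^2_{-1,1}(1.5062) = +0.746875 -0.218766 = +0.528109

d=0.5281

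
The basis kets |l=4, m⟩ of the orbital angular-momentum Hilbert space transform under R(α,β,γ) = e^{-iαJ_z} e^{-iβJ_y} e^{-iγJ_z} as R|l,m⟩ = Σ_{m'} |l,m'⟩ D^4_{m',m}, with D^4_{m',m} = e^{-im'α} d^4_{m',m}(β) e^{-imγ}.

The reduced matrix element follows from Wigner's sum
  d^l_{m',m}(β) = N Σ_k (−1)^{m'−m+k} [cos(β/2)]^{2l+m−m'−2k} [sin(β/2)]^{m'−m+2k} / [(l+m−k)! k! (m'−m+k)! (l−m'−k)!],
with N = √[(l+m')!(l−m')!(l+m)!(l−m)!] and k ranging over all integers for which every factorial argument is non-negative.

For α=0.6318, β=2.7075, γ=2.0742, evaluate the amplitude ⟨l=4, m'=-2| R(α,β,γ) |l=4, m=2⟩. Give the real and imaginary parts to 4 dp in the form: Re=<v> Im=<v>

Split into d^4_{-2,2}(β=2.7075) × two z-phases.
Half-angle: c=0.215346, s=0.976538. N=√(2·720·720·2)=1440.000000
k: max(0,(2)−(-2))=4 … min(4+(2),4−(-2))=6
  k=4: (−1)^0·1440.0000/(96)·0.2153^4·0.9765^4 = +0.029336
  k=5: (−1)^1·1440.0000/(120)·0.2153^2·0.9765^6 = -0.482603
  k=6: (−1)^2·1440.0000/(1440)·0.2153^0·0.9765^8 = +0.827013
d^4_{-2,2}(2.7075) = +0.029336 -0.482603 +0.827013 = +0.373746
Attach z-rotation phases: D = e^{-i(-2)(0.6318)}·(+0.373746)·e^{-i(2)(2.0742)} = -0.361491-0.094924i

Re=-0.3615 Im=-0.0949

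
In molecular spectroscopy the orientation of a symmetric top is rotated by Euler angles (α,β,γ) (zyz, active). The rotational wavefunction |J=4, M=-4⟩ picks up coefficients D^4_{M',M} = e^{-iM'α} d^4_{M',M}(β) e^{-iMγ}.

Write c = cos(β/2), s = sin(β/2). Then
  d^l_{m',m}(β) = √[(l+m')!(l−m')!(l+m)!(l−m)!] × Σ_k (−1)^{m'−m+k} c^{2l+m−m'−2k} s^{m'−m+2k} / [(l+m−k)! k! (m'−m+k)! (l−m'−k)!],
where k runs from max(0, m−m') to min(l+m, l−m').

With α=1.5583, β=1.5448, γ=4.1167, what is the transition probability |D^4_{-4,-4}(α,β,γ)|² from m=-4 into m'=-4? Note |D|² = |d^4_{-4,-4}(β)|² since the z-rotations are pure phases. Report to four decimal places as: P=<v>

P=0.0048

Split into d^4_{-4,-4}(β=1.5448) × two z-phases.
Half-angle: c=0.716238, s=0.697856. N=√(1·40320·1·40320)=40320.000000
The bounds max(0,m−m')=0 and min(l+m,l−m')=0 give 1 term
  k=0: (−1)^0·40320.0000/(40320)·0.7162^8·0.6979^0 = +0.069256
d^4_{-4,-4}(1.5448) = +0.069256
|D^4_{-4,-4}|² = |d^4_{-4,-4}(β)|² = (+0.069256)² = 0.004796 (the z-rotation phases have unit modulus)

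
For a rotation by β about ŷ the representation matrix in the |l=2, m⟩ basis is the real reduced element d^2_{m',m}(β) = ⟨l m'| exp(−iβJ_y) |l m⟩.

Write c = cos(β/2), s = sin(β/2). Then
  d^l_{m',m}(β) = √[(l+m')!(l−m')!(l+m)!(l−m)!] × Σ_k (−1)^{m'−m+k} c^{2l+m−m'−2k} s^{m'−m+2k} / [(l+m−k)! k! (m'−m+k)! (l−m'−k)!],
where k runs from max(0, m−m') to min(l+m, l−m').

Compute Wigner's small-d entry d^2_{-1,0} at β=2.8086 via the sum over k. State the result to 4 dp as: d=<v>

d^2_{-1,0}(β=2.8086) via Wigner's sum:
Half-angle: c=0.165728, s=0.986171. N=√(1·6·2·2)=4.898979
The bounds max(0,m−m')=1 and min(l+m,l−m')=2 give 2 terms
  k=1: (−1)^0·4.8990/(2)·0.1657^3·0.9862^1 = +0.010996
  k=2: (−1)^1·4.8990/(2)·0.1657^1·0.9862^3 = -0.389340
d^2_{-1,0}(2.8086) = +0.010996 -0.389340 = -0.378345

d=-0.3783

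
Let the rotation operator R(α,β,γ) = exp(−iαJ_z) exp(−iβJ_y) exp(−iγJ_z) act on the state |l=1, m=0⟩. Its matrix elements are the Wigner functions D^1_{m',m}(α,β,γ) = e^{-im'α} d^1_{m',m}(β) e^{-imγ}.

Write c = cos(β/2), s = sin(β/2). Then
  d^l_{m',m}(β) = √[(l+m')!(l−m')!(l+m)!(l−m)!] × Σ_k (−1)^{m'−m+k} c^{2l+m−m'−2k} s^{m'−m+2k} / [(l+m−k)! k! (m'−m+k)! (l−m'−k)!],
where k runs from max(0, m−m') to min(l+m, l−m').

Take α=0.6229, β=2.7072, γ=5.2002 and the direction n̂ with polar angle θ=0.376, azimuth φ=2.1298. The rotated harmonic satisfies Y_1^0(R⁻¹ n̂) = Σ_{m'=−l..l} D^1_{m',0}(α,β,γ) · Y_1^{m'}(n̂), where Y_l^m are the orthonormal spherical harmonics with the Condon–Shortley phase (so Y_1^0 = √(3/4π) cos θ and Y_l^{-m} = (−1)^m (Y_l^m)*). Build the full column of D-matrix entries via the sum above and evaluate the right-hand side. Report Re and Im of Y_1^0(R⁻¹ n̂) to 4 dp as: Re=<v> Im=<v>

Re=-0.4074 Im=0.0000

Need the full column D^1_{m',0} for m'=−1..1 at α=0.6229, β=2.7072, γ=5.2002.
cos(β/2)=0.215493, sin(β/2)=0.976505
d^1_{-1,0}: single k=1 term ⇒ +0.297593;  D = +0.241702+0.173613i
d^1_{0,0}: k∈[0..1] ⇒ +0.046437 -0.953563 = -0.907126;  D = -0.907126+0.000000i
d^1_{1,0}: single k=0 term ⇒ -0.297593;  D = -0.241702+0.173613i
Y_1^{m'}(θ=0.376,φ=2.1298) and Σ D·Y over m':
  (+0.2417+0.1736i)·(-0.0673-0.1076i)  (-0.9071+0.0000i)·(+0.4545+0.0000i)  (-0.2417+0.1736i)·(+0.0673-0.1076i)
Y_1^0(R⁻¹ n̂) = -0.407439+0.000000i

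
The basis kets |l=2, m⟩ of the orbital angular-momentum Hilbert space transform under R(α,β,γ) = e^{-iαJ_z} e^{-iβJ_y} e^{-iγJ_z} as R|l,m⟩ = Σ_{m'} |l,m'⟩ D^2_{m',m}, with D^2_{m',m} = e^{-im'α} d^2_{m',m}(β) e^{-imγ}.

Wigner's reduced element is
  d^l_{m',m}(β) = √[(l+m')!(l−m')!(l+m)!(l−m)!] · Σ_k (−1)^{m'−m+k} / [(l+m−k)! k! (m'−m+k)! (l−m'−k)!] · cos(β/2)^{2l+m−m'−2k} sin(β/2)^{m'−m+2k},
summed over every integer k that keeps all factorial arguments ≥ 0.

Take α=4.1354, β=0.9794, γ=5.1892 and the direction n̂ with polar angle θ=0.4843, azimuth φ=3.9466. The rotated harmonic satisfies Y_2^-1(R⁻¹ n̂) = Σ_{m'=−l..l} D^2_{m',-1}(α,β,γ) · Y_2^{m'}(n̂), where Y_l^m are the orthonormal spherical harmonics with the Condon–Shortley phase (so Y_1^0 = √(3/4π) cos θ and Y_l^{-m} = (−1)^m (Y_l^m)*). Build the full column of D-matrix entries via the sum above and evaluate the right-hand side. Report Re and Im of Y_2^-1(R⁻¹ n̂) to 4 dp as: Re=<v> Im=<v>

Need the full column D^2_{m',-1} for m'=−2..2 at α=4.1354, β=0.9794, γ=5.1892.
cos(β/2)=0.882474, sin(β/2)=0.470361
d^2_{-2,-1}: single k=1 term ⇒ +0.646498;  D = +0.405088+0.503849i
d^2_{-1,-1}: k∈[0..1] ⇒ +0.606468 -0.516878 = +0.089590;  D = -0.089141+0.008960i
d^2_{0,-1}: k∈[0..1] ⇒ -0.791795 +0.224943 = -0.566852;  D = -0.260156+0.503627i
d^2_{1,-1}: k∈[0..1] ⇒ +0.516878 -0.048947 = +0.467931;  D = +0.231285+0.406776i
d^2_{2,-1}: single k=0 term ⇒ -0.183665;  D = +0.183335+0.011012i
Y_2^{m'}(θ=0.4843,φ=3.9466) and Σ D·Y over m':
  (+0.4051+0.5038i)·(-0.0033-0.0837i)  (-0.0891+0.0090i)·(-0.2206+0.2295i)  (-0.2602+0.5036i)·(+0.4257+0.0000i)  (+0.2313+0.4068i)·(+0.2206+0.2295i)  (+0.1833+0.0110i)·(-0.0033+0.0837i)
Y_2^-1(R⁻¹ n̂) = -0.096138+0.314527i

Re=-0.0961 Im=0.3145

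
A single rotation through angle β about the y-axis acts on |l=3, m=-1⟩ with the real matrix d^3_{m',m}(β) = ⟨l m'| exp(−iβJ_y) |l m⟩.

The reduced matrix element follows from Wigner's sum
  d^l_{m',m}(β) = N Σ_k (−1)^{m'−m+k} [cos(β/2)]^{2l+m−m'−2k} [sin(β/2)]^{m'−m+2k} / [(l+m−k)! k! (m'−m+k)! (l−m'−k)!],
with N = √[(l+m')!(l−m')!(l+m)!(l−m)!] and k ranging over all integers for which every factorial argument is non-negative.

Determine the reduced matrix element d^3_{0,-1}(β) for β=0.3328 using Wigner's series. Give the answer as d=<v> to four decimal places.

d=-0.4904

d^3_{0,-1}(β=0.3328) via Wigner's sum:
With c≡cos(β/2)=0.986187 and s≡sin(β/2)=0.165633, N=[6·6·2·24]^{1/2}=41.569219
Admissible k: 0..2 (factorial args all ≥0)
  k=0: (−1)^1·41.5692/(12)·0.9862^5·0.1656^1 = -0.535224
  k=1: (−1)^2·41.5692/(4)·0.9862^3·0.1656^3 = +0.045293
  k=2: (−1)^3·41.5692/(12)·0.9862^1·0.1656^5 = -0.000426
d^3_{0,-1}(0.3328) = -0.535224 +0.045293 -0.000426 = -0.490356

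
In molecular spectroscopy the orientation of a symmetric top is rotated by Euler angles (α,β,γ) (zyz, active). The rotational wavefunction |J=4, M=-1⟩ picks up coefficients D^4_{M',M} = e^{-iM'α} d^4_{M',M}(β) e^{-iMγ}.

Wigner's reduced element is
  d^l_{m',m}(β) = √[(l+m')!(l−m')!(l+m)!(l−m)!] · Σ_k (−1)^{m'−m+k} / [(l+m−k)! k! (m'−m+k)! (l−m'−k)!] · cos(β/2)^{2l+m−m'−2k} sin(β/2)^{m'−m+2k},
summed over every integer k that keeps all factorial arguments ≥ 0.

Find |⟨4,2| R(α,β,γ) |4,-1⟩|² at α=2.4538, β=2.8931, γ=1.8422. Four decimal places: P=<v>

P=0.2112

Split into d^4_{2,-1}(β=2.8931) × two z-phases.
c=cos(2.8931/2)=0.123927, s=sin(2.8931/2)=0.992291; N=√[720·2·6·120]=1018.233765
Admissible k: 0..2 (factorial args all ≥0)
  k=0: (−1)^3·1018.2338/(72)·0.1239^5·0.9923^3 = -0.000404
  k=1: (−1)^4·1018.2338/(48)·0.1239^3·0.9923^5 = +0.038842
  k=2: (−1)^5·1018.2338/(240)·0.1239^1·0.9923^7 = -0.498054
d^4_{2,-1}(2.8931) = -0.000404 +0.038842 -0.498054 = -0.459616
|D^4_{2,-1}|² = |d^4_{2,-1}(β)|² = (-0.459616)² = 0.211247 (the z-rotation phases have unit modulus)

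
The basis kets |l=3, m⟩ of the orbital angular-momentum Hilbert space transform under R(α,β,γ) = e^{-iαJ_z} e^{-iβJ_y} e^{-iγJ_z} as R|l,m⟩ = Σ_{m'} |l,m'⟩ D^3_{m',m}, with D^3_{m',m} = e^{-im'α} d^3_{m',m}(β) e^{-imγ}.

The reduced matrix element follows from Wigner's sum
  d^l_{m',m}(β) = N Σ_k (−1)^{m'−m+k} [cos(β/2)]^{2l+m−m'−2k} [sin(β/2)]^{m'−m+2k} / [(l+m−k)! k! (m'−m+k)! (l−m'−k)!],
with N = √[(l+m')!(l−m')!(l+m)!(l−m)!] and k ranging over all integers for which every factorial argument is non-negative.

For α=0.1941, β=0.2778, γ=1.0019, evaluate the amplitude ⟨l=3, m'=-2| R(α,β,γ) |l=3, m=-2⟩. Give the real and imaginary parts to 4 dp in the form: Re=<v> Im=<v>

Re=-0.6232 Im=0.5801

Split into d^3_{-2,-2}(β=0.2778) × two z-phases.
With c≡cos(β/2)=0.990369 and s≡sin(β/2)=0.138454, N=[1·120·1·120]^{1/2}=120.000000
k∈{0,1} keeps every argument non-negative
  k=0: (−1)^0·120.0000/(120)·0.9904^6·0.1385^0 = +0.943587
  k=1: (−1)^1·120.0000/(24)·0.9904^4·0.1385^2 = -0.092208
d^3_{-2,-2}(0.2778) = +0.943587 -0.092208 = +0.851379
Phases: e^{-i·(-2)·0.1941}=+0.925592+0.378523i, e^{-i·(-2)·1.0019}=-0.419599+0.907710i ⇒ D=-0.623181+0.580079i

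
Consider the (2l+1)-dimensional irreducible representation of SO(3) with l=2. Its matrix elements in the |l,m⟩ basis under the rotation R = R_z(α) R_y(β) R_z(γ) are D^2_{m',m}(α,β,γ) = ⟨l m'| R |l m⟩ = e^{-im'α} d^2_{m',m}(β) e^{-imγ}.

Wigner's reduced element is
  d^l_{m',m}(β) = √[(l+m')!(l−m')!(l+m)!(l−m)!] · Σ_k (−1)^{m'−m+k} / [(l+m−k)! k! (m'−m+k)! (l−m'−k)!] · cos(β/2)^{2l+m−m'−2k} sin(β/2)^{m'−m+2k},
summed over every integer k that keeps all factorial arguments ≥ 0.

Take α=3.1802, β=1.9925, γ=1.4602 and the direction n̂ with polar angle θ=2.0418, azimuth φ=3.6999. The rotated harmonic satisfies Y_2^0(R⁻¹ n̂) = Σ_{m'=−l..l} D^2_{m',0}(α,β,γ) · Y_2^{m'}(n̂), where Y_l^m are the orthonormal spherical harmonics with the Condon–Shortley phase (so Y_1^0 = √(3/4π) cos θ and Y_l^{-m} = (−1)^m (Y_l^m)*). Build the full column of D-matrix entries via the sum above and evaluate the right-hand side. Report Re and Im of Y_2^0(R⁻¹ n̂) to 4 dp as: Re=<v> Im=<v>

Need the full column D^2_{m',0} for m'=−2..2 at α=3.1802, β=1.9925, γ=1.4602.
cos(β/2)=0.543454, sin(β/2)=0.839439
d^2_{-2,0}: single k=2 term ⇒ +0.509776;  D = +0.508257+0.039323i
d^2_{-1,0}: k∈[1..2] ⇒ +0.330030 -0.787419 = -0.457389;  D = +0.457048+0.017654i
d^2_{0,0}: k∈[0..2] ⇒ +0.087227 -0.832461 +0.496543 = -0.248691;  D = -0.248691+0.000000i
d^2_{1,0}: k∈[0..1] ⇒ -0.330030 +0.787419 = +0.457389;  D = -0.457048+0.017654i
d^2_{2,0}: single k=0 term ⇒ +0.509776;  D = +0.508257-0.039323i
Y_2^{m'}(θ=2.0418,φ=3.6999) and Σ D·Y over m':
  (+0.5083+0.0393i)·(+0.1346-0.2756i)  (+0.4570+0.0177i)·(+0.2650-0.1655i)  (-0.2487+0.0000i)·(-0.1206+0.0000i)  (-0.4570+0.0177i)·(-0.2650-0.1655i)  (+0.5083-0.0393i)·(+0.1346+0.2756i)
Y_2^0(R⁻¹ n̂) = +0.436496+0.000000i

Re=0.4365 Im=0.0000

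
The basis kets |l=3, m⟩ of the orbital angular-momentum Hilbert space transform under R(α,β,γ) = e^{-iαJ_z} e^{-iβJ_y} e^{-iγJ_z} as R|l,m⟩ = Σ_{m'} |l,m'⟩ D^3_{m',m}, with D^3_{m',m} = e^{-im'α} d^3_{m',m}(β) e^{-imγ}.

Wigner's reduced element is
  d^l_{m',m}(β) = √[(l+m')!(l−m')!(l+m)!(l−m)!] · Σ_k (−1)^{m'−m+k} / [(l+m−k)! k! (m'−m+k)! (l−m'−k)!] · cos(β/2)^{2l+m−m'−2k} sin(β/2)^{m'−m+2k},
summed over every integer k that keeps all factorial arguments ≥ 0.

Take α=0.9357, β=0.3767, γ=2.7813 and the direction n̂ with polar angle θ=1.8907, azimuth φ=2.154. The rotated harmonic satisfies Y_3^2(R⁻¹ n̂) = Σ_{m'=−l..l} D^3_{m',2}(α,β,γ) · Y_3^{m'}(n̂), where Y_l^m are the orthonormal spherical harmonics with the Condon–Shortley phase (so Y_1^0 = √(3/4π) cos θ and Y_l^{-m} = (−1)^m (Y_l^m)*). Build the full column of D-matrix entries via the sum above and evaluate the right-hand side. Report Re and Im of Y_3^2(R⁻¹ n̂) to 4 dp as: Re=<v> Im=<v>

Re=0.1682 Im=-0.0274

Need the full column D^3_{m',2} for m'=−3..3 at α=0.9357, β=0.3767, γ=2.7813.
cos(β/2)=0.982315, sin(β/2)=0.187238
d^3_{-3,2}: single k=5 term ⇒ +0.000554;  D = -0.000513-0.000209i
d^3_{-2,2}: k∈[4..5] ⇒ +0.005930 -0.000043 = +0.005887;  D = -0.005020+0.003075i
d^3_{-1,2}: k∈[3..4] ⇒ +0.039352 -0.000715 = +0.038637;  D = -0.003299+0.038496i
d^3_{0,2}: k∈[2..3] ⇒ +0.178794 -0.006496 = +0.172298;  D = +0.129468+0.113686i
d^3_{1,2}: k∈[1..2] ⇒ +0.541561 -0.039352 = +0.502209;  D = +0.490634-0.107201i
d^3_{2,2}: k∈[0..1] ⇒ +0.898470 -0.163216 = +0.735254;  D = +0.299795-0.671358i
d^3_{3,2}: single k=0 term ⇒ -0.419492;  D = +0.206876+0.364932i
Y_3^{m'}(θ=1.8907,φ=2.154) and Σ D·Y over m':
  (-0.0005-0.0002i)·(+0.3512-0.0635i)  (-0.0050+0.0031i)·(+0.1139-0.2662i)  (-0.0033+0.0385i)·(+0.0854+0.1295i)  (+0.1295+0.1137i)·(+0.2940+0.0000i)  (+0.4906-0.1072i)·(-0.0854+0.1295i)  (+0.2998-0.6714i)·(+0.1139+0.2662i)  (+0.2069+0.3649i)·(-0.3512-0.0635i)
Y_3^2(R⁻¹ n̂) = +0.168248-0.027371i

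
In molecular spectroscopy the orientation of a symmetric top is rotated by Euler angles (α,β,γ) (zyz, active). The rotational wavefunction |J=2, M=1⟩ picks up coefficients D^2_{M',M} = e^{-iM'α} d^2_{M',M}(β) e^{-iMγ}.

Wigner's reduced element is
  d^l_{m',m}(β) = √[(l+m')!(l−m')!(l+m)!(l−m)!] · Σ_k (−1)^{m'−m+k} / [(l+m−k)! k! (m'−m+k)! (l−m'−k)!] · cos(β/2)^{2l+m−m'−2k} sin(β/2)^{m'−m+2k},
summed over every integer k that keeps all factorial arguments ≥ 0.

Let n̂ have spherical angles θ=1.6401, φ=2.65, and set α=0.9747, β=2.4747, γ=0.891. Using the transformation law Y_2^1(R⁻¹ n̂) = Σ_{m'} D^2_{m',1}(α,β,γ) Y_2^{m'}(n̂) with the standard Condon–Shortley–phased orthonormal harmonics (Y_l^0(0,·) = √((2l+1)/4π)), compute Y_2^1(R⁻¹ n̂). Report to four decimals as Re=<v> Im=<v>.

Re=0.0065 Im=0.0041

Need the full column D^2_{m',1} for m'=−2..2 at α=0.9747, β=2.4747, γ=0.891.
cos(β/2)=0.327301, sin(β/2)=0.944920
d^2_{-2,1}: single k=3 term ⇒ +0.552285;  D = +0.270767+0.481356i
d^2_{-1,1}: k∈[2..3] ⇒ +0.286951 -0.797224 = -0.510273;  D = -0.508487-0.042660i
d^2_{0,1}: k∈[1..2] ⇒ +0.081155 -0.676408 = -0.595253;  D = -0.374197+0.462929i
d^2_{1,1}: k∈[0..1] ⇒ +0.011476 -0.286951 = -0.275475;  D = +0.080066+0.263582i
d^2_{2,1}: single k=0 term ⇒ -0.066263;  D = +0.063280+0.019657i
Y_2^{m'}(θ=1.6401,φ=2.65) and Σ D·Y over m':
  (+0.2708+0.4814i)·(+0.2131+0.3199i)  (-0.5085-0.0427i)·(+0.0470+0.0252i)  (-0.3742+0.4629i)·(-0.3109+0.0000i)  (+0.0801+0.2636i)·(-0.0470+0.0252i)  (+0.0633+0.0197i)·(+0.2131-0.3199i)
Y_2^1(R⁻¹ n̂) = +0.006537+0.004052i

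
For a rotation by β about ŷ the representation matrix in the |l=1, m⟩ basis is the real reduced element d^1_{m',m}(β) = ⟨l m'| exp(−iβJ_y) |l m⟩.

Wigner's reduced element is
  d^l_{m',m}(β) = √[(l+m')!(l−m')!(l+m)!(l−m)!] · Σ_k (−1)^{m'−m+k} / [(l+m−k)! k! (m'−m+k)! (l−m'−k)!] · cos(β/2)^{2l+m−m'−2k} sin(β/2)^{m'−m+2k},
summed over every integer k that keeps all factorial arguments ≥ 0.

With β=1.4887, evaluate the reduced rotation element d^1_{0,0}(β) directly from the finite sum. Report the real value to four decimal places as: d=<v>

d=0.0820

d^1_{0,0}(β=1.4887) via Wigner's sum:
Half-angle: c=0.735528, s=0.677494. N=√(1·1·1·1)=1.000000
k: max(0,(0)−(0))=0 … min(1+(0),1−(0))=1
  k=0: (−1)^0·1.0000/(1)·0.7355^2·0.6775^0 = +0.541002
  k=1: (−1)^1·1.0000/(1)·0.7355^0·0.6775^2 = -0.458998
d^1_{0,0}(1.4887) = +0.541002 -0.458998 = +0.082004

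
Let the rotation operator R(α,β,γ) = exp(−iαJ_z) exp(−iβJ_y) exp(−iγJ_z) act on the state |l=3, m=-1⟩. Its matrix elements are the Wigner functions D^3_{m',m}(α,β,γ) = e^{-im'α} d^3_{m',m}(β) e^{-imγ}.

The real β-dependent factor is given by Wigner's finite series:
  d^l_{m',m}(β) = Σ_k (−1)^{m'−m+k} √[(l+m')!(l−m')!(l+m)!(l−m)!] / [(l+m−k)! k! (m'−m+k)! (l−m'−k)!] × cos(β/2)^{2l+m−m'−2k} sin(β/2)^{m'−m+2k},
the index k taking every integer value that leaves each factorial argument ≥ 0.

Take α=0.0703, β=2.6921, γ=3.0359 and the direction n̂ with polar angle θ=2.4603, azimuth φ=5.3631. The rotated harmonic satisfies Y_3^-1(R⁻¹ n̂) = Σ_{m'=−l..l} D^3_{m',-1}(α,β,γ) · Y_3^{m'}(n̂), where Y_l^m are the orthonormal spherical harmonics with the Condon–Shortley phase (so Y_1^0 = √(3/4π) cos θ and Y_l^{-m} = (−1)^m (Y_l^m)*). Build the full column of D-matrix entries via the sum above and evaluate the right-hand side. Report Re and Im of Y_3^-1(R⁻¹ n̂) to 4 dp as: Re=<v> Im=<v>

Need the full column D^3_{m',-1} for m'=−3..3 at α=0.0703, β=2.6921, γ=3.0359.
cos(β/2)=0.222859, sin(β/2)=0.974851
d^3_{-3,-1}: single k=2 term ⇒ +0.009079;  D = -0.009029-0.000953i
d^3_{-2,-1}: k∈[1..2] ⇒ +0.001695 -0.064854 = -0.063159;  D = +0.063121+0.002204i
d^3_{-1,-1}: k∈[0..2] ⇒ +0.000123 -0.018754 +0.269131 = +0.250500;  D = -0.250343+0.008864i
d^3_{0,-1}: k∈[0..2] ⇒ -0.001856 +0.106566 -0.679691 = -0.574982;  D = +0.571773-0.060658i
d^3_{1,-1}: k∈[0..2] ⇒ +0.014065 -0.358842 +0.858279 = +0.513503;  D = -0.505571+0.089907i
d^3_{2,-1}: k∈[0..1] ⇒ -0.064854 +0.620470 = +0.555616;  D = -0.538849+0.135465i
d^3_{3,-1}: single k=0 term ⇒ +0.173724;  D = -0.165090+0.054085i
Y_3^{m'}(θ=2.4603,φ=5.3631) and Σ D·Y over m':
  (-0.0090-0.0010i)·(-0.0967+0.0388i)  (+0.0631+0.0022i)·(+0.0838-0.3035i)  (-0.2503+0.0089i)·(+0.2487+0.3266i)  (+0.5718-0.0607i)·(-0.0049+0.0000i)  (-0.5056+0.0899i)·(-0.2487+0.3266i)  (-0.5388+0.1355i)·(+0.0838+0.3035i)  (-0.1651+0.0541i)·(+0.0967+0.0388i)
Y_3^-1(R⁻¹ n̂) = -0.069045-0.439346i

Re=-0.0690 Im=-0.4393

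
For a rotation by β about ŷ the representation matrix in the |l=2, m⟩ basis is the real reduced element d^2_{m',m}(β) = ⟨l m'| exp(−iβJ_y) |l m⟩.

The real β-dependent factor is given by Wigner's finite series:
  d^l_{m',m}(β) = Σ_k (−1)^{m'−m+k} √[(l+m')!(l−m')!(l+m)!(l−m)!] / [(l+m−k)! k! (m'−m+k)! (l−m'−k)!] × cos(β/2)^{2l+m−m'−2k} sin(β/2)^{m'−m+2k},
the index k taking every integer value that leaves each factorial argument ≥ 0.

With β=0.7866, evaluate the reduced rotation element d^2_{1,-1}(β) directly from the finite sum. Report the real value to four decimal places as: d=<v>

d^2_{1,-1}(β=0.7866) via Wigner's sum:
c=cos(0.7866/2)=0.923649, s=sin(0.7866/2)=0.383239; N=√[6·1·1·6]=6.000000
The bounds max(0,m−m')=0 and min(l+m,l−m')=1 give 2 terms
  k=0: (−1)^2·6.0000/(2)·0.9236^2·0.3832^2 = +0.375901
  k=1: (−1)^3·6.0000/(6)·0.9236^0·0.3832^4 = -0.021571
d^2_{1,-1}(0.7866) = +0.375901 -0.021571 = +0.354330

d=0.3543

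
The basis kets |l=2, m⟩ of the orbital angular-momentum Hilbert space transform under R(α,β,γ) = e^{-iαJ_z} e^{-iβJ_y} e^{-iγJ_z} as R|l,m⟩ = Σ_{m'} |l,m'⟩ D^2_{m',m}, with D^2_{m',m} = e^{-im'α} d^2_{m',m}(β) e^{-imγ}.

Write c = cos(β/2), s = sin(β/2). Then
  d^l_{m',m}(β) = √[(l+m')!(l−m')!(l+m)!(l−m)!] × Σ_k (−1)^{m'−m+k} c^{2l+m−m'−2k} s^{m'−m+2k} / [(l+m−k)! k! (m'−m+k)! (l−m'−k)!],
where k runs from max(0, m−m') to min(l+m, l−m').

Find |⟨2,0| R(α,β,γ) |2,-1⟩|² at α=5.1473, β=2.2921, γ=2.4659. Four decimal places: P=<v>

P=0.3689

Split into d^2_{0,-1}(β=2.2921) × two z-phases.
With c≡cos(β/2)=0.412090 and s≡sin(β/2)=0.911143, N=[2·2·1·6]^{1/2}=4.898979
k∈{0,1} keeps every argument non-negative
  k=0: (−1)^1·4.8990/(2)·0.4121^3·0.9111^1 = -0.156184
  k=1: (−1)^2·4.8990/(2)·0.4121^1·0.9111^3 = +0.763532
d^2_{0,-1}(2.2921) = -0.156184 +0.763532 = +0.607348
|D^2_{0,-1}|² = |d^2_{0,-1}(β)|² = (+0.607348)² = 0.368872 (the z-rotation phases have unit modulus)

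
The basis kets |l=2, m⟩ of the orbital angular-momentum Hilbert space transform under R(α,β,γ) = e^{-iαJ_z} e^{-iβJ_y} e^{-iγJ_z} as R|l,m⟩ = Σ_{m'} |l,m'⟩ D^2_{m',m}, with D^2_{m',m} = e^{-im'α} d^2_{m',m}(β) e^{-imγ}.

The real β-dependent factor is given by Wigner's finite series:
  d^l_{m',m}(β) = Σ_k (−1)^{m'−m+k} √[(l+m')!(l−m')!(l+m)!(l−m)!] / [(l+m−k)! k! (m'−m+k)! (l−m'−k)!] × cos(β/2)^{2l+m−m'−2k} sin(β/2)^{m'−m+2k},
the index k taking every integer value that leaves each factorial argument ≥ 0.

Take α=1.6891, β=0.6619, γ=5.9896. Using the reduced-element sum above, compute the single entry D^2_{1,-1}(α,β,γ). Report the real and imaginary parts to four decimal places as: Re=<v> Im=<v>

Re=-0.1090 Im=-0.2494

D^2_{1,-1}(1.6891,0.6619,5.9896) = e^{-i·1·1.6891}·d^2_{1,-1}(0.6619)·e^{-i·-1·5.9896}. Compute d first:
With c≡cos(β/2)=0.945734 and s≡sin(β/2)=0.324942, N=[6·1·1·6]^{1/2}=6.000000
The bounds max(0,m−m')=0 and min(l+m,l−m')=1 give 2 terms
  k=0: (−1)^2·6.0000/(2)·0.9457^2·0.3249^2 = +0.283315
  k=1: (−1)^3·6.0000/(6)·0.9457^0·0.3249^4 = -0.011149
d^2_{1,-1}(0.6619) = +0.283315 -0.011149 = +0.272167
D = (-0.118028-0.993010i)·(+0.272167)·(+0.957212-0.289386i) = -0.108959-0.249404i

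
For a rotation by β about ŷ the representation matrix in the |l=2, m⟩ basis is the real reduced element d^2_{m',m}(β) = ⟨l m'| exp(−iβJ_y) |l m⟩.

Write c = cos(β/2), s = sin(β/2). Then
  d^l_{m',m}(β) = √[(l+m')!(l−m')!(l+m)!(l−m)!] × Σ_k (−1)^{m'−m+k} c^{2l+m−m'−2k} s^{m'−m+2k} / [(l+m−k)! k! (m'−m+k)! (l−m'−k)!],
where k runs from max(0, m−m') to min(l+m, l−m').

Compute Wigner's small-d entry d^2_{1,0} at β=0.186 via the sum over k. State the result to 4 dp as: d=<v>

d=-0.2226

d^2_{1,0}(β=0.186) via Wigner's sum:
c=cos(0.186/2)=0.995679, s=sin(0.186/2)=0.092866; N=√[6·1·2·2]=4.898979
The bounds max(0,m−m')=0 and min(l+m,l−m')=1 give 2 terms
  k=0: (−1)^1·4.8990/(2)·0.9957^3·0.0929^1 = -0.224538
  k=1: (−1)^2·4.8990/(2)·0.9957^1·0.0929^3 = +0.001953
d^2_{1,0}(0.186) = -0.224538 +0.001953 = -0.222585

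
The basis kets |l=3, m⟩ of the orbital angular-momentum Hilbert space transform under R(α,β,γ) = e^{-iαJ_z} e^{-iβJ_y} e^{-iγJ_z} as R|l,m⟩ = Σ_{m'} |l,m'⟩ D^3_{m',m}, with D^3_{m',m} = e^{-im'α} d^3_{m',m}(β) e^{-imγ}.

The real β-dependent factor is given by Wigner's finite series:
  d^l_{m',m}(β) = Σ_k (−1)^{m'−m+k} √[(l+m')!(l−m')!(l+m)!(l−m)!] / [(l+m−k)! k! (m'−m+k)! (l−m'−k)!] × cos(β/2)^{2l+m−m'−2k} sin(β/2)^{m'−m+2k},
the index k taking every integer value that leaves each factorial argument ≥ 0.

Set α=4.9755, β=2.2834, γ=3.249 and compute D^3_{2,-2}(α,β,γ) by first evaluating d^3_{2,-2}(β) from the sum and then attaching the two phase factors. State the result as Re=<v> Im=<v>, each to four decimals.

D^3_{2,-2}(4.9755,2.2834,3.249) = e^{-i·2·4.9755}·d^3_{2,-2}(2.2834)·e^{-i·-2·3.249}. Compute d first:
With c≡cos(β/2)=0.416049 and s≡sin(β/2)=0.909342, N=[120·1·1·120]^{1/2}=120.000000
k∈{0,1} keeps every argument non-negative
  k=0: (−1)^4·120.0000/(24)·0.4160^2·0.9093^4 = +0.591791
  k=1: (−1)^5·120.0000/(120)·0.4160^0·0.9093^6 = -0.565410
d^3_{2,-2}(2.2834) = +0.591791 -0.565410 = +0.026381
Attach z-rotation phases: D = e^{-i(2)(4.9755)}·(+0.026381)·e^{-i(-2)(3.249)} = -0.025112+0.008083i

Re=-0.0251 Im=0.0081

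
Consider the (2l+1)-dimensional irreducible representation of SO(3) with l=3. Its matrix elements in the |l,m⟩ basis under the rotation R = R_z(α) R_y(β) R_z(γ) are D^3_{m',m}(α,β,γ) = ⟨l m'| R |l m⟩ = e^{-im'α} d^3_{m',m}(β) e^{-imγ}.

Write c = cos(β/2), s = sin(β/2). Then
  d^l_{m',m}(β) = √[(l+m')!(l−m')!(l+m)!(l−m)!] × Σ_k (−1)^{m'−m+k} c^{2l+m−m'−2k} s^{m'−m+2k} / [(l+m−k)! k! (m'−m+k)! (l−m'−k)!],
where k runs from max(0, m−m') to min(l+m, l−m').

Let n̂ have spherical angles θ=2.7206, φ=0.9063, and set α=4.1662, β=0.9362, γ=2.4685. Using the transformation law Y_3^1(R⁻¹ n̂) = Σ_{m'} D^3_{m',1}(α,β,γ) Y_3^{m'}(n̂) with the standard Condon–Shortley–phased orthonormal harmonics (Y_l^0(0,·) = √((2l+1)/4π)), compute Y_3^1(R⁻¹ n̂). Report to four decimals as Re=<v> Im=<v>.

Re=0.3187 Im=0.3093

Need the full column D^3_{m',1} for m'=−3..3 at α=4.1662, β=0.9362, γ=2.4685.
cos(β/2)=0.892427, sin(β/2)=0.451191
d^3_{-3,1}: single k=4 term ⇒ +0.127831;  D = -0.105118-0.072739i
d^3_{-2,1}: k∈[3..4] ⇒ +0.412887 -0.052769 = +0.360118;  D = +0.328925-0.146607i
d^3_{-1,1}: k∈[2..4] ⇒ +0.774755 -0.264046 +0.008437 = +0.519145;  D = -0.065705+0.514971i
d^3_{0,1}: k∈[1..3] ⇒ +0.884740 -0.678442 +0.057805 = +0.264103;  D = -0.206501-0.164643i
d^3_{1,1}: k∈[0..2] ⇒ +0.505169 -1.033006 +0.198034 = -0.329803;  D = -0.309636+0.113558i
d^3_{2,1}: k∈[0..1] ⇒ -0.807653 +0.412887 = -0.394766;  D = +0.076366-0.387309i
d^3_{3,1}: single k=0 term ⇒ +0.500102;  D = -0.369018-0.337531i
Y_3^{m'}(θ=2.7206,φ=0.9063) and Σ D·Y over m':
  (-0.1051-0.0727i)·(-0.0260-0.0117i)  (+0.3289-0.1466i)·(+0.0373+0.1512i)  (-0.0657+0.5150i)·(+0.2578-0.3291i)  (-0.2065-0.1646i)·(-0.3968+0.0000i)  (-0.3096+0.1136i)·(-0.2578-0.3291i)  (+0.0764-0.3873i)·(+0.0373-0.1512i)  (-0.3690-0.3375i)·(+0.0260-0.0117i)
Y_3^1(R⁻¹ n̂) = +0.318706+0.309254i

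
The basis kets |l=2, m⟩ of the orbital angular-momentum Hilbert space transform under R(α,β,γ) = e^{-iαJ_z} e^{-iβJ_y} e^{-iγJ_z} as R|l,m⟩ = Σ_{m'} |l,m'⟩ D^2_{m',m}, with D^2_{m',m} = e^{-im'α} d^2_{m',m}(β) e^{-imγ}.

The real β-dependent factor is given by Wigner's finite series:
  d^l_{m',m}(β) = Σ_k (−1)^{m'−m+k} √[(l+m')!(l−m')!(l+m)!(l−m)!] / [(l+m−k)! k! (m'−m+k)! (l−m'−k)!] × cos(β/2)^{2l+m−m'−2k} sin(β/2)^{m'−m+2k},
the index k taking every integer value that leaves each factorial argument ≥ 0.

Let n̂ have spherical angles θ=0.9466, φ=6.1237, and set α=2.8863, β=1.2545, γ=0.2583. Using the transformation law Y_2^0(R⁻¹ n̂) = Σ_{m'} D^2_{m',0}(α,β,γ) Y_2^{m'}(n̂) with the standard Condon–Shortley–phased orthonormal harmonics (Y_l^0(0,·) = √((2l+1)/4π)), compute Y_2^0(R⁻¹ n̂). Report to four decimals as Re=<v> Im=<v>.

Need the full column D^2_{m',0} for m'=−2..2 at α=2.8863, β=1.2545, γ=0.2583.
cos(β/2)=0.809645, sin(β/2)=0.586920
d^2_{-2,0}: single k=2 term ⇒ +0.553125;  D = +0.482578-0.270305i
d^2_{-1,0}: k∈[1..2] ⇒ +0.763024 -0.400966 = +0.362058;  D = -0.350323+0.091430i
d^2_{0,0}: k∈[0..2] ⇒ +0.429712 -0.903249 +0.118663 = -0.354873;  D = -0.354873+0.000000i
d^2_{1,0}: k∈[0..1] ⇒ -0.763024 +0.400966 = -0.362058;  D = +0.350323+0.091430i
d^2_{2,0}: single k=0 term ⇒ +0.553125;  D = +0.482578+0.270305i
Y_2^{m'}(θ=0.9466,φ=6.1237) and Σ D·Y over m':
  (+0.4826-0.2703i)·(+0.2415+0.0798i)  (-0.3503+0.0914i)·(+0.3617+0.0582i)  (-0.3549+0.0000i)·(+0.0078+0.0000i)  (+0.3503+0.0914i)·(-0.3617+0.0582i)  (+0.4826+0.2703i)·(+0.2415-0.0798i)
Y_2^0(R⁻¹ n̂) = +0.009359+0.000000i

Re=0.0094 Im=0.0000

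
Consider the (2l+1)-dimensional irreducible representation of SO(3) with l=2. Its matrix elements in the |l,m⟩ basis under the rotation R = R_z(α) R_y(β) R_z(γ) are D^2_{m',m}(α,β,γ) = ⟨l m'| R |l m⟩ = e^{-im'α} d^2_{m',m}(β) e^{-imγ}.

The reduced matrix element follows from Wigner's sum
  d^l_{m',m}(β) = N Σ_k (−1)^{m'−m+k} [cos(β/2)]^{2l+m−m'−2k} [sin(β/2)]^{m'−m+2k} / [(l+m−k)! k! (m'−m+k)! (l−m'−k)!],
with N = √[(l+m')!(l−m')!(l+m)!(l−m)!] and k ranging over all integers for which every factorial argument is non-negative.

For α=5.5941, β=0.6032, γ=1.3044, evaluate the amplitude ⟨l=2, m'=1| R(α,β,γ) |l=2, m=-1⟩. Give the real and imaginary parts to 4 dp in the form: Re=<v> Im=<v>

Re=-0.0958 Im=0.2130

D^2_{1,-1}(5.5941,0.6032,1.3044) = e^{-i·1·5.5941}·d^2_{1,-1}(0.6032)·e^{-i·-1·1.3044}. Compute d first:
c=cos(0.6032/2)=0.954862, s=sin(0.6032/2)=0.297048; N=√[6·1·1·6]=6.000000
Admissible k: 0..1 (factorial args all ≥0)
  k=0: (−1)^2·6.0000/(2)·0.9549^2·0.2970^2 = +0.241356
  k=1: (−1)^3·6.0000/(6)·0.9549^0·0.2970^4 = -0.007786
d^2_{1,-1}(0.6032) = +0.241356 -0.007786 = +0.233570
Attach z-rotation phases: D = e^{-i(1)(5.5941)}·(+0.233570)·e^{-i(-1)(1.3044)} = -0.095814+0.213013i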